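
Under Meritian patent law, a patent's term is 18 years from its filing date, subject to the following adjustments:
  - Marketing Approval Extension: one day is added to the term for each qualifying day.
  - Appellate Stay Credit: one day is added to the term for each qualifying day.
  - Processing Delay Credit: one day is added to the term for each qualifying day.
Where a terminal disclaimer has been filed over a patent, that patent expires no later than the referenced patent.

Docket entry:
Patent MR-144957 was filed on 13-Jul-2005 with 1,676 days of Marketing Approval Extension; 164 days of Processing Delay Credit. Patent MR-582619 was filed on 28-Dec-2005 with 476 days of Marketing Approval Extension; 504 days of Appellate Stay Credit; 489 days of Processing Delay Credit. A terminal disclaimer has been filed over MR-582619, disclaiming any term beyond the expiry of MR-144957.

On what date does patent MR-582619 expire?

Natural term of MR-582619:
  Base: filing + 18 years → 28 December 2023.
  Marketing Approval Extension: +476 days → 17 April 2025.
  Appellate Stay Credit: +504 days → 3 September 2026.
  Processing Delay Credit: +489 days → 5 January 2028.
Expiry of referenced patent MR-144957:
  Base: filing + 18 years → 13 July 2023.
  Marketing Approval Extension: +1676 days → 13 February 2028.
  Processing Delay Credit: +164 days → 26 July 2028.
Terminal disclaimer: MR-582619 expires on the earlier of 5 January 2028 and 26 July 2028.

2028-01-05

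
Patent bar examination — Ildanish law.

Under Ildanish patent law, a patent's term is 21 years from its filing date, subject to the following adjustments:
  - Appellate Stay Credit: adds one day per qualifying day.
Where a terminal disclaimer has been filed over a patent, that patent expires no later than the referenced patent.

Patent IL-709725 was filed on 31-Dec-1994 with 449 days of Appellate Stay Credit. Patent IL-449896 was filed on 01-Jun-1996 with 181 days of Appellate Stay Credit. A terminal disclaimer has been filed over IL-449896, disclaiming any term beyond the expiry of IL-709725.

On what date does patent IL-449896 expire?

Natural term of IL-449896:
  Base: filing + 21 years → 1 June 2017.
  Appellate Stay Credit: +181 days → 29 November 2017.
Expiry of referenced patent IL-709725:
  Base: filing + 21 years → 31 December 2015.
  Appellate Stay Credit: +449 days → 24 March 2017.
Terminal disclaimer: IL-449896 expires on the earlier of 29 November 2017 and 24 March 2017.

2017-03-24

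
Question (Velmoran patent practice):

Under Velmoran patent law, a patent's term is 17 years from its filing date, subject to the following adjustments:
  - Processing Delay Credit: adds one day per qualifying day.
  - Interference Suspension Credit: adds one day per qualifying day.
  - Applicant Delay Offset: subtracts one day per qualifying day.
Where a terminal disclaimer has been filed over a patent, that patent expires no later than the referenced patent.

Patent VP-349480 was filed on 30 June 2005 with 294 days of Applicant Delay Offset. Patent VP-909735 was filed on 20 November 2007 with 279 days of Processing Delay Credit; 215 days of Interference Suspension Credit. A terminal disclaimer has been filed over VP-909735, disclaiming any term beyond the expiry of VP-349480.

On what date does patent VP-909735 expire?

Natural term of VP-909735:
  Base: filing + 17 years → 20 November 2024.
  Processing Delay Credit: +279 days → 26 August 2025.
  Interference Suspension Credit: +215 days → 29 March 2026.
Expiry of referenced patent VP-349480:
  Base: filing + 17 years → 30 June 2022.
  Applicant Delay Offset: −294 days → 9 September 2021.
Terminal disclaimer: VP-909735 expires on the earlier of 29 March 2026 and 9 September 2021.

2021-09-09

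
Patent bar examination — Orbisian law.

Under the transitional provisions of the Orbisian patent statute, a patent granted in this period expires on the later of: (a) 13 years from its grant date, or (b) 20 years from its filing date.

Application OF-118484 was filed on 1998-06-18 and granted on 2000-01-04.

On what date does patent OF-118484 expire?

(a) grant + 13 years → 4 January 2013.
(b) filing + 20 years → 18 June 2018.
Later of the two: 18 June 2018.

2018-06-18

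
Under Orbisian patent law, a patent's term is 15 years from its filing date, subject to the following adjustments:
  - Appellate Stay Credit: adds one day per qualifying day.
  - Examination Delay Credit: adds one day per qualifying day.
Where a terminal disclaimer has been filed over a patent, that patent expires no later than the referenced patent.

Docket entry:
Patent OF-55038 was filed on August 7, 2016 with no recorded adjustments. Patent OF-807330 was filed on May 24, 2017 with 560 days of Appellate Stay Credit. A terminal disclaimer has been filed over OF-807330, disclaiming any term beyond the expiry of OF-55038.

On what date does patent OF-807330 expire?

August 7, 2031

Natural term of OF-807330:
  Base: filing + 15 years → 24 May 2032.
  Appellate Stay Credit: +560 days → 5 December 2033.
Expiry of referenced patent OF-55038:
  Base: filing + 15 years → 7 August 2031.
Terminal disclaimer: OF-807330 expires on the earlier of 5 December 2033 and 7 August 2031.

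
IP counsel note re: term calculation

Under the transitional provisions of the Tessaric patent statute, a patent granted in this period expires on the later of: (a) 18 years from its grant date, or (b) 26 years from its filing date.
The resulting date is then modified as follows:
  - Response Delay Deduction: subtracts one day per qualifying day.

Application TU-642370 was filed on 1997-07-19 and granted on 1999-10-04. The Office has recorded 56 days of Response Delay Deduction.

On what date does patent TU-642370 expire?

May 24, 2023

(a) grant + 18 years → 4 October 2017.
(b) filing + 26 years → 19 July 2023.
Later of the two: 19 July 2023.
Response Delay Deduction: −56 days → 24 May 2023.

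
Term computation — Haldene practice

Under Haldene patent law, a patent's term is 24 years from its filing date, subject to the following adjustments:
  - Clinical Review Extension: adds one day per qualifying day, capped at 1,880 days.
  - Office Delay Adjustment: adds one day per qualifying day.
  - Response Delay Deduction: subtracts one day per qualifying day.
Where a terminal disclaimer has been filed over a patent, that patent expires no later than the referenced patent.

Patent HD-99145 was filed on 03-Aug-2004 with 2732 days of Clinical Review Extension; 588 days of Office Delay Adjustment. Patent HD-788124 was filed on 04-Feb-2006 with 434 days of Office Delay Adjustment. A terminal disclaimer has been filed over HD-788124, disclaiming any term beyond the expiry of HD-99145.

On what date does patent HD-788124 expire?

2031-04-14

Natural term of HD-788124:
  Base: filing + 24 years → 4 February 2030.
  Office Delay Adjustment: +434 days → 14 April 2031.
Expiry of referenced patent HD-99145:
  Base: filing + 24 years → 3 August 2028.
  Clinical Review Extension: 2732 days claimed exceeds the 1880-day cap, so +1880 days → 26 September 2033.
  Office Delay Adjustment: +588 days → 7 May 2035.
Terminal disclaimer: HD-788124 expires on the earlier of 14 April 2031 and 7 May 2035.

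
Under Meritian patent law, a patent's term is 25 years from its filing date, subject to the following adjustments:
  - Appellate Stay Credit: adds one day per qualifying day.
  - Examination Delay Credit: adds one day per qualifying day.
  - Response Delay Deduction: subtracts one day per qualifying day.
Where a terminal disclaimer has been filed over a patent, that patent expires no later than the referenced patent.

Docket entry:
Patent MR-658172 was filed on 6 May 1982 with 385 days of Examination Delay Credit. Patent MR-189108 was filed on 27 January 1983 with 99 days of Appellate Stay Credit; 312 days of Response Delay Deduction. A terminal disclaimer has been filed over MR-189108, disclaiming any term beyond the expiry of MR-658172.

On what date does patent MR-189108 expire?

2007-06-28

Natural term of MR-189108:
  Base: filing + 25 years → 27 January 2008.
  Appellate Stay Credit: +99 days → 5 May 2008.
  Response Delay Deduction: −312 days → 28 June 2007.
Expiry of referenced patent MR-658172:
  Base: filing + 25 years → 6 May 2007.
  Examination Delay Credit: +385 days → 25 May 2008.
Terminal disclaimer: MR-189108 expires on the earlier of 28 June 2007 and 25 May 2008.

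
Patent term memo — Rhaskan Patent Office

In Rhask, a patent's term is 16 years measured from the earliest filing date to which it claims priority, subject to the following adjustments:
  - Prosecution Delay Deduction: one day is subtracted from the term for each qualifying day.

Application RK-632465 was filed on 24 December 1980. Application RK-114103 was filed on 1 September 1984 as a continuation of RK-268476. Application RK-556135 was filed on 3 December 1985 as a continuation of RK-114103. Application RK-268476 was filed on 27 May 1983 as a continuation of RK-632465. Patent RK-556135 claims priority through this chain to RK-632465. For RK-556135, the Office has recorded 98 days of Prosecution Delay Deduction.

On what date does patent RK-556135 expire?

September 17, 1996

Earliest priority filing: 24 December 1980.
Base term: 24 December 1980 + 16 years → 24 December 1996.
Prosecution Delay Deduction: −98 days → 17 September 1996.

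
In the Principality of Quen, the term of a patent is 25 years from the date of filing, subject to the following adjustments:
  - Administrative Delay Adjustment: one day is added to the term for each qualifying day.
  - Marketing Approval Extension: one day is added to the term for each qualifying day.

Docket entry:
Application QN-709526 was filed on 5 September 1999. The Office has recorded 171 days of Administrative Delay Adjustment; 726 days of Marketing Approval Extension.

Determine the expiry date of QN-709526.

February 19, 2027

Base term: filing date + 25 years → 5 September 2024.
Administrative Delay Adjustment: +171 days → 23 February 2025.
Marketing Approval Extension: +726 days → 19 February 2027.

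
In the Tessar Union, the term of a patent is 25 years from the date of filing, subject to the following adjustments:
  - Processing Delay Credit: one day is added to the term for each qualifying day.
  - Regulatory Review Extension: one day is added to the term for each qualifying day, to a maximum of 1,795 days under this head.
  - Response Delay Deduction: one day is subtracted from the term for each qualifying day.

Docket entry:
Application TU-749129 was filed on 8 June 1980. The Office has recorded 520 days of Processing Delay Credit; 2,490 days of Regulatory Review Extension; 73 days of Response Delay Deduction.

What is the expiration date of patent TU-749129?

Base term: filing date + 25 years → 8 June 2005.
Processing Delay Credit: +520 days → 10 November 2006.
Regulatory Review Extension: 2490 days claimed exceeds the 1795-day cap, so +1795 days → 10 October 2011.
Response Delay Deduction: −73 days → 29 July 2011.

July 29, 2011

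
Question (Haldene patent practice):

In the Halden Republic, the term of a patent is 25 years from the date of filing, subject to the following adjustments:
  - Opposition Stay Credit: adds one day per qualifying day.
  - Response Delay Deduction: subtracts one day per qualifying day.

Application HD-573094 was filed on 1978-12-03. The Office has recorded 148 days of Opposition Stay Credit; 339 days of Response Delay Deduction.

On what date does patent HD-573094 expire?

May 26, 2003

Base term: filing date + 25 years → 3 December 2003.
Opposition Stay Credit: +148 days → 29 April 2004.
Response Delay Deduction: −339 days → 26 May 2003.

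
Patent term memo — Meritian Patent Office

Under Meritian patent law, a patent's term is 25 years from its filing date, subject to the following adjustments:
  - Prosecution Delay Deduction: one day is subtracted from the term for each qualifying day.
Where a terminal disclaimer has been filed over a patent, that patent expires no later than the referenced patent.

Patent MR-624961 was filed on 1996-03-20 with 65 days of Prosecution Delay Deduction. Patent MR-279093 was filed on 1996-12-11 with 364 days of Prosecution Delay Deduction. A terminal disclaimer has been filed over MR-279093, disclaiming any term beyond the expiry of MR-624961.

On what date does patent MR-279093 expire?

2020-12-12

Natural term of MR-279093:
  Base: filing + 25 years → 11 December 2021.
  Prosecution Delay Deduction: −364 days → 12 December 2020.
Expiry of referenced patent MR-624961:
  Base: filing + 25 years → 20 March 2021.
  Prosecution Delay Deduction: −65 days → 14 January 2021.
Terminal disclaimer: MR-279093 expires on the earlier of 12 December 2020 and 14 January 2021.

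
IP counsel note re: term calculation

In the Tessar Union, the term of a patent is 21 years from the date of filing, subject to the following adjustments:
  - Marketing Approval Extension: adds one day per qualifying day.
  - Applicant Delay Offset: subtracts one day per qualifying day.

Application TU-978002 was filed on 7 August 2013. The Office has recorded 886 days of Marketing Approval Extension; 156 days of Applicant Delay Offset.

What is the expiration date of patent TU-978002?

August 6, 2036

Base term: filing date + 21 years → 7 August 2034.
Marketing Approval Extension: +886 days → 9 January 2037.
Applicant Delay Offset: −156 days → 6 August 2036.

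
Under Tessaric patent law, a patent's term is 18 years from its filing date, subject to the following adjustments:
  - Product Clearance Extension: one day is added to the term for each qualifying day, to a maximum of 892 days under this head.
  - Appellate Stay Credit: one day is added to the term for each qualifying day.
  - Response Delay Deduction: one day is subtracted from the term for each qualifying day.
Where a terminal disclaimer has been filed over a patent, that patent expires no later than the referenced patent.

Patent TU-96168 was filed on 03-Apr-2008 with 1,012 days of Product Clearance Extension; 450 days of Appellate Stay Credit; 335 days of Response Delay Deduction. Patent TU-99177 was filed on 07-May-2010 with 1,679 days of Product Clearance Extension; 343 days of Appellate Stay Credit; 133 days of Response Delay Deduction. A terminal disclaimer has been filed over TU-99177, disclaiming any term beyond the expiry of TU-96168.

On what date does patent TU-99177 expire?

January 4, 2029

Natural term of TU-99177:
  Base: filing + 18 years → 7 May 2028.
  Product Clearance Extension: 1679 days claimed exceeds the 892-day cap, so +892 days → 16 October 2030.
  Appellate Stay Credit: +343 days → 24 September 2031.
  Response Delay Deduction: −133 days → 14 May 2031.
Expiry of referenced patent TU-96168:
  Base: filing + 18 years → 3 April 2026.
  Product Clearance Extension: 1012 days claimed exceeds the 892-day cap, so +892 days → 11 September 2028.
  Appellate Stay Credit: +450 days → 5 December 2029.
  Response Delay Deduction: −335 days → 4 January 2029.
Terminal disclaimer: TU-99177 expires on the earlier of 14 May 2031 and 4 January 2029.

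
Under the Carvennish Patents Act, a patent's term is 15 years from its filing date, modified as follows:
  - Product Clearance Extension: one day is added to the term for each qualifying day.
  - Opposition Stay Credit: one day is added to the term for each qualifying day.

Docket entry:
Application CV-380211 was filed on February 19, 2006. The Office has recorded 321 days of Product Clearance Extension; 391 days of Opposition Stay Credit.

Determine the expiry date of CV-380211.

Base term: filing date + 15 years → 19 February 2021.
Product Clearance Extension: +321 days → 6 January 2022.
Opposition Stay Credit: +391 days → 1 February 2023.

February 1, 2023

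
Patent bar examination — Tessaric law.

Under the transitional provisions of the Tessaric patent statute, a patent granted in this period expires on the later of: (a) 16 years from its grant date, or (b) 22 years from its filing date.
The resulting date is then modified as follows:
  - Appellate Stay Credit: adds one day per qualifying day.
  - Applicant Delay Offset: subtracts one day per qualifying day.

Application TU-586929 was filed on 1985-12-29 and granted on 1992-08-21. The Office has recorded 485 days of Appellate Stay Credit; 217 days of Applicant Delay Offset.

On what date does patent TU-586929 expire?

(a) grant + 16 years → 21 August 2008.
(b) filing + 22 years → 29 December 2007.
Later of the two: 21 August 2008.
Appellate Stay Credit: +485 days → 19 December 2009.
Applicant Delay Offset: −217 days → 16 May 2009.

May 16, 2009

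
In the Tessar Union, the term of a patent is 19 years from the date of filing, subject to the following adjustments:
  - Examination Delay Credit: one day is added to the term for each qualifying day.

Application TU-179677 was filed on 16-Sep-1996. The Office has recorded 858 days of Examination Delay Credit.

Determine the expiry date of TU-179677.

Base term: filing date + 19 years → 16 September 2015.
Examination Delay Credit: +858 days → 21 January 2018.

2018-01-21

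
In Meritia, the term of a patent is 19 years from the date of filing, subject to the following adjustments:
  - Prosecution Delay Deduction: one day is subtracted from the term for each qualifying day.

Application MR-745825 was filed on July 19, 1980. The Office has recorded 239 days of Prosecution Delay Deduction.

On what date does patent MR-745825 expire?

1998-11-22

Base term: filing date + 19 years → 19 July 1999.
Prosecution Delay Deduction: −239 days → 22 November 1998.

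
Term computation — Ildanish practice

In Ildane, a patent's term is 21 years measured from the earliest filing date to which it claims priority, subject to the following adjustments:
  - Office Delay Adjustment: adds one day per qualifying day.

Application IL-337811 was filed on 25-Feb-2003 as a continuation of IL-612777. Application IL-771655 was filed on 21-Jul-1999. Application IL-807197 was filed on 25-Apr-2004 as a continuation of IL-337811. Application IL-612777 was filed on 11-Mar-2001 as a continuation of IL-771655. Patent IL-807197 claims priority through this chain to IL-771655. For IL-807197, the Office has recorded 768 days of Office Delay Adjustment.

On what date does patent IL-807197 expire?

Earliest priority filing: 21 July 1999.
Base term: 21 July 1999 + 21 years → 21 July 2020.
Office Delay Adjustment: +768 days → 28 August 2022.

August 28, 2022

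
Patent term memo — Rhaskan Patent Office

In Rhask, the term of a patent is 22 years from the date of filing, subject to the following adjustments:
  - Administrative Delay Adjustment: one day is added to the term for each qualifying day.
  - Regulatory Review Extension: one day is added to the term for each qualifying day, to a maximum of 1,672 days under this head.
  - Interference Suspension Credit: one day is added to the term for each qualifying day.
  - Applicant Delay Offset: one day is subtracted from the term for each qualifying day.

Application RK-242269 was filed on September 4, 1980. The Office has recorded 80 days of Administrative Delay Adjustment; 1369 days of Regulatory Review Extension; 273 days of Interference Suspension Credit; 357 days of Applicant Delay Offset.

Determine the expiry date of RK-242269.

Base term: filing date + 22 years → 4 September 2002.
Administrative Delay Adjustment: +80 days → 23 November 2002.
Regulatory Review Extension: 1369 days (within the 1672-day cap) → +1369 days → 23 August 2006.
Interference Suspension Credit: +273 days → 23 May 2007.
Applicant Delay Offset: −357 days → 31 May 2006.

May 31, 2006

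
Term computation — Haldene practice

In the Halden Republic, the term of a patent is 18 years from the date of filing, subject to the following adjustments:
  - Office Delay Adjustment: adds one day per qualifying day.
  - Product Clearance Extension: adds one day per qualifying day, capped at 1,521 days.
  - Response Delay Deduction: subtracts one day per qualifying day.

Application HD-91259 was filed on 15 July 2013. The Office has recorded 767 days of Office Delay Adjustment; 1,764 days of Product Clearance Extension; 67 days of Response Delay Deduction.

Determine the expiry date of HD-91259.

Base term: filing date + 18 years → 15 July 2031.
Office Delay Adjustment: +767 days → 20 August 2033.
Product Clearance Extension: 1764 days claimed exceeds the 1521-day cap, so +1521 days → 19 October 2037.
Response Delay Deduction: −67 days → 13 August 2037.

August 13, 2037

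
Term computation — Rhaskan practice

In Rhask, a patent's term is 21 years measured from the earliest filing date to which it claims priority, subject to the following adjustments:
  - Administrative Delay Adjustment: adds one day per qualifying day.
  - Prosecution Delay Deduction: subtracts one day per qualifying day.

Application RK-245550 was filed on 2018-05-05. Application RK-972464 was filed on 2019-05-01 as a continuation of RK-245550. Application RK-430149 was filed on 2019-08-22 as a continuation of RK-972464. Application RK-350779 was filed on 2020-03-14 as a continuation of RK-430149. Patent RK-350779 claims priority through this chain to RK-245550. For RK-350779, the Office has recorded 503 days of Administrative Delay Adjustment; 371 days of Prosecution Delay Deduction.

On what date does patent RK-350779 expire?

September 14, 2039

Earliest priority filing: 5 May 2018.
Base term: 5 May 2018 + 21 years → 5 May 2039.
Administrative Delay Adjustment: +503 days → 19 September 2040.
Prosecution Delay Deduction: −371 days → 14 September 2039.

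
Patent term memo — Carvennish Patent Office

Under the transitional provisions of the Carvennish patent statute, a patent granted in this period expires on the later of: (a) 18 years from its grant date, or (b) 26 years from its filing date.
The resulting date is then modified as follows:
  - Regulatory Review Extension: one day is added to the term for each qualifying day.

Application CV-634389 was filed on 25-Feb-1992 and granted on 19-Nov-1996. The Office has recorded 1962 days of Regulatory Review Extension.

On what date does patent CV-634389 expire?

(a) grant + 18 years → 19 November 2014.
(b) filing + 26 years → 25 February 2018.
Later of the two: 25 February 2018.
Regulatory Review Extension: +1962 days → 11 July 2023.

July 11, 2023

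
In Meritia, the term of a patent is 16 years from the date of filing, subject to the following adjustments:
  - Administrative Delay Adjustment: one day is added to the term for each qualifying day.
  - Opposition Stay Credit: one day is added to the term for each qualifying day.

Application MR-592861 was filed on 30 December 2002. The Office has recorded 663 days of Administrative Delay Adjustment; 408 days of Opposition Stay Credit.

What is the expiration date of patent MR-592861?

2021-12-05

Base term: filing date + 16 years → 30 December 2018.
Administrative Delay Adjustment: +663 days → 23 October 2020.
Opposition Stay Credit: +408 days → 5 December 2021.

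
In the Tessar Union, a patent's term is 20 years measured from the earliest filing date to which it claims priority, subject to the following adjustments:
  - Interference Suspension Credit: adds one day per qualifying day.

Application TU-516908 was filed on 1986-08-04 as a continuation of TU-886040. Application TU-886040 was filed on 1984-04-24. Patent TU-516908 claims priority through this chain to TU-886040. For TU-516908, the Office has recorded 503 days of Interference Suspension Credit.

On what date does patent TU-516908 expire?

Earliest priority filing: 24 April 1984.
Base term: 24 April 1984 + 20 years → 24 April 2004.
Interference Suspension Credit: +503 days → 9 September 2005.

2005-09-09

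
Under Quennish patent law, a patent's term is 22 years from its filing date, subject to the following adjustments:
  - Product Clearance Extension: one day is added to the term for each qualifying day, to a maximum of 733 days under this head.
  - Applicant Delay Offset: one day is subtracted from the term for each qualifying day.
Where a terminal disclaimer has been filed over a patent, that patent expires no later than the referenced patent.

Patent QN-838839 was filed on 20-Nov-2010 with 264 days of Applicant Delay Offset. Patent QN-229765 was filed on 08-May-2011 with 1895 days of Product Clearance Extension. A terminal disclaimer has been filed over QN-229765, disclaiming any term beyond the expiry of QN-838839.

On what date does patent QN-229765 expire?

Natural term of QN-229765:
  Base: filing + 22 years → 8 May 2033.
  Product Clearance Extension: 1895 days claimed exceeds the 733-day cap, so +733 days → 11 May 2035.
Expiry of referenced patent QN-838839:
  Base: filing + 22 years → 20 November 2032.
  Applicant Delay Offset: −264 days → 1 March 2032.
Terminal disclaimer: QN-229765 expires on the earlier of 11 May 2035 and 1 March 2032.

2032-03-01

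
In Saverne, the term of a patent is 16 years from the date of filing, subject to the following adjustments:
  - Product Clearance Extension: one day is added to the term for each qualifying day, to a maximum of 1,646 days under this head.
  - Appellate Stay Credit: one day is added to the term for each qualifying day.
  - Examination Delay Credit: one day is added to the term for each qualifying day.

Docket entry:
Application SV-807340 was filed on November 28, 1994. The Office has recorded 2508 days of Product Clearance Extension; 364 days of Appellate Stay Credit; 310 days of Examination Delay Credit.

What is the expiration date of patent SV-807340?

April 5, 2017

Base term: filing date + 16 years → 28 November 2010.
Product Clearance Extension: 2508 days claimed exceeds the 1646-day cap, so +1646 days → 1 June 2015.
Appellate Stay Credit: +364 days → 30 May 2016.
Examination Delay Credit: +310 days → 5 April 2017.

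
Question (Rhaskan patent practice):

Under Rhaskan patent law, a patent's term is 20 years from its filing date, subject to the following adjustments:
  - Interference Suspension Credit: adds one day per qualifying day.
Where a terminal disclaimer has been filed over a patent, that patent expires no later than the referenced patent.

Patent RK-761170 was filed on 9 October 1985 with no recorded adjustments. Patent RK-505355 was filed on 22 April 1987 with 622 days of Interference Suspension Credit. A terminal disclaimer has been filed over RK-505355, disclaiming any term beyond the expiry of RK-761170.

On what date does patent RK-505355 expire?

Natural term of RK-505355:
  Base: filing + 20 years → 22 April 2007.
  Interference Suspension Credit: +622 days → 3 January 2009.
Expiry of referenced patent RK-761170:
  Base: filing + 20 years → 9 October 2005.
Terminal disclaimer: RK-505355 expires on the earlier of 3 January 2009 and 9 October 2005.

October 9, 2005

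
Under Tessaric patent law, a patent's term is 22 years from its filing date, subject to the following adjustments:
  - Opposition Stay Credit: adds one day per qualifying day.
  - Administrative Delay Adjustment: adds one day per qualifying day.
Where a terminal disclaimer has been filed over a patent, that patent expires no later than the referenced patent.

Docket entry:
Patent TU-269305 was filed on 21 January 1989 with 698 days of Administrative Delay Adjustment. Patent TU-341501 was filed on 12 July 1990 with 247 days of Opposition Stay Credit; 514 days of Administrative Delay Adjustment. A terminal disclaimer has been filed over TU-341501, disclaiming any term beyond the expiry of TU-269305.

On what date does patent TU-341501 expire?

Natural term of TU-341501:
  Base: filing + 22 years → 12 July 2012.
  Opposition Stay Credit: +247 days → 16 March 2013.
  Administrative Delay Adjustment: +514 days → 12 August 2014.
Expiry of referenced patent TU-269305:
  Base: filing + 22 years → 21 January 2011.
  Administrative Delay Adjustment: +698 days → 19 December 2012.
Terminal disclaimer: TU-341501 expires on the earlier of 12 August 2014 and 19 December 2012.

December 19, 2012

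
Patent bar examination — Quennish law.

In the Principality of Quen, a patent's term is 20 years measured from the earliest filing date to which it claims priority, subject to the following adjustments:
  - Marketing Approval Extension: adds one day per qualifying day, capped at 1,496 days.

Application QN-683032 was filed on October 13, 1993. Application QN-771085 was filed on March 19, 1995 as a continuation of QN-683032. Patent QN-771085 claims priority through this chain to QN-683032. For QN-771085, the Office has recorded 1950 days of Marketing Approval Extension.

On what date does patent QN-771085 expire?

2017-11-17

Earliest priority filing: 13 October 1993.
Base term: 13 October 1993 + 20 years → 13 October 2013.
Marketing Approval Extension: 1950 days claimed exceeds the 1496-day cap, so +1496 days → 17 November 2017.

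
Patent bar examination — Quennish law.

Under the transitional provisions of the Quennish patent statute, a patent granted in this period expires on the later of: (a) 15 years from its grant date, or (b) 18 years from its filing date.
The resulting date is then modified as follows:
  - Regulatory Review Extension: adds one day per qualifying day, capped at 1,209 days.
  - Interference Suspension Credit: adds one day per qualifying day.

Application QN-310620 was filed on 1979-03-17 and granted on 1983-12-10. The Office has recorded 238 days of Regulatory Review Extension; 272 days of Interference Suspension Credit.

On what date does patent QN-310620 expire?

(a) grant + 15 years → 10 December 1998.
(b) filing + 18 years → 17 March 1997.
Later of the two: 10 December 1998.
Regulatory Review Extension: 238 days (within the 1209-day cap) → +238 days → 5 August 1999.
Interference Suspension Credit: +272 days → 3 May 2000.

2000-05-03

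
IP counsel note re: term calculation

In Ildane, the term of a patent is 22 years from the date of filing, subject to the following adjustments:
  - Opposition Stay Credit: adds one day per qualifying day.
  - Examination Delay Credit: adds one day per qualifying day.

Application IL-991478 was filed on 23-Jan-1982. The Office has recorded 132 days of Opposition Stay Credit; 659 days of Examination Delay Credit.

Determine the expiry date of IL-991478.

Base term: filing date + 22 years → 23 January 2004.
Opposition Stay Credit: +132 days → 3 June 2004.
Examination Delay Credit: +659 days → 24 March 2006.

March 24, 2006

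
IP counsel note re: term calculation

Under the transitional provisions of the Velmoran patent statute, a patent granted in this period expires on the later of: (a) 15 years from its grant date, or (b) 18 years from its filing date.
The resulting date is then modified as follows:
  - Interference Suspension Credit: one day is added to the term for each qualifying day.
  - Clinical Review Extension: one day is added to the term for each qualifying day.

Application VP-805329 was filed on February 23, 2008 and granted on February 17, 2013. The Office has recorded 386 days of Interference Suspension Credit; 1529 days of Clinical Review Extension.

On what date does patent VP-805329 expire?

May 16, 2033

(a) grant + 15 years → 17 February 2028.
(b) filing + 18 years → 23 February 2026.
Later of the two: 17 February 2028.
Interference Suspension Credit: +386 days → 9 March 2029.
Clinical Review Extension: +1529 days → 16 May 2033.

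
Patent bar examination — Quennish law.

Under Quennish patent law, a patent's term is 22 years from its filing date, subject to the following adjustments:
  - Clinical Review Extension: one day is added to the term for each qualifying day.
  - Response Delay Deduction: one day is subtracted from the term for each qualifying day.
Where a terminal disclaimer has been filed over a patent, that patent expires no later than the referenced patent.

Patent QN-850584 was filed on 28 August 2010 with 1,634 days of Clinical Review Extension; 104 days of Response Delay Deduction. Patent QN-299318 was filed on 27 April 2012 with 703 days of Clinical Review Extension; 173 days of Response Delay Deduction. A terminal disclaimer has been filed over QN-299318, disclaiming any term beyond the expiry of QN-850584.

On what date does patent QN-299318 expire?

Natural term of QN-299318:
  Base: filing + 22 years → 27 April 2034.
  Clinical Review Extension: +703 days → 30 March 2036.
  Response Delay Deduction: −173 days → 9 October 2035.
Expiry of referenced patent QN-850584:
  Base: filing + 22 years → 28 August 2032.
  Clinical Review Extension: +1634 days → 17 February 2037.
  Response Delay Deduction: −104 days → 5 November 2036.
Terminal disclaimer: QN-299318 expires on the earlier of 9 October 2035 and 5 November 2036.

2035-10-09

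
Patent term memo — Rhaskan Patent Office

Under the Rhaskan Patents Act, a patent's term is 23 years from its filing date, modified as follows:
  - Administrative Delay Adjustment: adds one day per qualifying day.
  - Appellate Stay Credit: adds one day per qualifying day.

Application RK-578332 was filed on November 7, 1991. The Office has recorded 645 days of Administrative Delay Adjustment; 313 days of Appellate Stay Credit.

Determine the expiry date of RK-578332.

Base term: filing date + 23 years → 7 November 2014.
Administrative Delay Adjustment: +645 days → 13 August 2016.
Appellate Stay Credit: +313 days → 22 June 2017.

2017-06-22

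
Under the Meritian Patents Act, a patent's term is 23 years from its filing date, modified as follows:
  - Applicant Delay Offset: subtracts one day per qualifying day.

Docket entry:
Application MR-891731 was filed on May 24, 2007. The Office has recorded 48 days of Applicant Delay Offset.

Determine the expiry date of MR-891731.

April 6, 2030

Base term: filing date + 23 years → 24 May 2030.
Applicant Delay Offset: −48 days → 6 April 2030.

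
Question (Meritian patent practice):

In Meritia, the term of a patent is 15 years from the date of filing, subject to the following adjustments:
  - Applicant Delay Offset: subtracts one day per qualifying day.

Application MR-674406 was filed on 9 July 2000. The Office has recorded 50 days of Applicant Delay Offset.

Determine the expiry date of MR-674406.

2015-05-20

Base term: filing date + 15 years → 9 July 2015.
Applicant Delay Offset: −50 days → 20 May 2015.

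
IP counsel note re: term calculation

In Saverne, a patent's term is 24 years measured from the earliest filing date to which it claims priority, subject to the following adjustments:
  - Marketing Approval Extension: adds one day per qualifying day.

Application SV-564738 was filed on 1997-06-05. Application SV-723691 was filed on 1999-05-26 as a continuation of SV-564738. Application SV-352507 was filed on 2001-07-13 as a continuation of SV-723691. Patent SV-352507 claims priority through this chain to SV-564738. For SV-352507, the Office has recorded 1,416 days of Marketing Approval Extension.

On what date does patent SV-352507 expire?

April 21, 2025

Earliest priority filing: 5 June 1997.
Base term: 5 June 1997 + 24 years → 5 June 2021.
Marketing Approval Extension: +1416 days → 21 April 2025.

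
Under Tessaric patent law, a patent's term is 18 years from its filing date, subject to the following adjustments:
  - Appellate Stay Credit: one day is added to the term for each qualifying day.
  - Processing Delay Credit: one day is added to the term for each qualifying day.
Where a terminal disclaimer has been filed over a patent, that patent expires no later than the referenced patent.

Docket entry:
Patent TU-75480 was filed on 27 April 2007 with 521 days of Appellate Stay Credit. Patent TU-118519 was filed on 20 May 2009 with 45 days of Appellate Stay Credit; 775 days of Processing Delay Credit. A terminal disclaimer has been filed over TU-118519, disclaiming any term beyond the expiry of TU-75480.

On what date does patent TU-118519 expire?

Natural term of TU-118519:
  Base: filing + 18 years → 20 May 2027.
  Appellate Stay Credit: +45 days → 4 July 2027.
  Processing Delay Credit: +775 days → 17 August 2029.
Expiry of referenced patent TU-75480:
  Base: filing + 18 years → 27 April 2025.
  Appellate Stay Credit: +521 days → 30 September 2026.
Terminal disclaimer: TU-118519 expires on the earlier of 17 August 2029 and 30 September 2026.

September 30, 2026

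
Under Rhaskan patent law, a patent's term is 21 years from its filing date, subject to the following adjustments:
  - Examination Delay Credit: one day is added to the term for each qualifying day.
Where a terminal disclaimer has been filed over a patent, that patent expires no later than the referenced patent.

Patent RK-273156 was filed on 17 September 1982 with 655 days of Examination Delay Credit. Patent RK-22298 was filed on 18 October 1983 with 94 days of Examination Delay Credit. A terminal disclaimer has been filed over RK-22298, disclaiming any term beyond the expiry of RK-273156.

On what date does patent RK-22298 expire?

2005-01-20

Natural term of RK-22298:
  Base: filing + 21 years → 18 October 2004.
  Examination Delay Credit: +94 days → 20 January 2005.
Expiry of referenced patent RK-273156:
  Base: filing + 21 years → 17 September 2003.
  Examination Delay Credit: +655 days → 3 July 2005.
Terminal disclaimer: RK-22298 expires on the earlier of 20 January 2005 and 3 July 2005.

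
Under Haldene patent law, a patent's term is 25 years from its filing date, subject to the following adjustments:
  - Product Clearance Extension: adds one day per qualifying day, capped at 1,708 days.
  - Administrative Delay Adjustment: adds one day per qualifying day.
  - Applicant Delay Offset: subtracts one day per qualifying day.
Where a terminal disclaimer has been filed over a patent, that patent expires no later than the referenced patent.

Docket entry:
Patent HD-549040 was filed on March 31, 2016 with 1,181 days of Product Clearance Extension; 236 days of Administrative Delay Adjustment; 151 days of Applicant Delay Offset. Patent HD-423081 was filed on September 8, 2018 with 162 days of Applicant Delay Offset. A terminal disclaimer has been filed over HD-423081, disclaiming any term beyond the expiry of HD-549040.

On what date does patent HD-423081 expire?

Natural term of HD-423081:
  Base: filing + 25 years → 8 September 2043.
  Applicant Delay Offset: −162 days → 30 March 2043.
Expiry of referenced patent HD-549040:
  Base: filing + 25 years → 31 March 2041.
  Product Clearance Extension: 1181 days (within the 1708-day cap) → +1181 days → 24 June 2044.
  Administrative Delay Adjustment: +236 days → 15 February 2045.
  Applicant Delay Offset: −151 days → 17 September 2044.
Terminal disclaimer: HD-423081 expires on the earlier of 30 March 2043 and 17 September 2044.

2043-03-30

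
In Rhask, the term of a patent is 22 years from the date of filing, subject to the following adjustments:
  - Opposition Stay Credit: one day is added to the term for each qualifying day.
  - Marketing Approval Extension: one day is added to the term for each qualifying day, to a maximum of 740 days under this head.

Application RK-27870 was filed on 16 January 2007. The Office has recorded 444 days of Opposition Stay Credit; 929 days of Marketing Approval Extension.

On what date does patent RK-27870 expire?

2032-04-14

Base term: filing date + 22 years → 16 January 2029.
Opposition Stay Credit: +444 days → 5 April 2030.
Marketing Approval Extension: 929 days claimed exceeds the 740-day cap, so +740 days → 14 April 2032.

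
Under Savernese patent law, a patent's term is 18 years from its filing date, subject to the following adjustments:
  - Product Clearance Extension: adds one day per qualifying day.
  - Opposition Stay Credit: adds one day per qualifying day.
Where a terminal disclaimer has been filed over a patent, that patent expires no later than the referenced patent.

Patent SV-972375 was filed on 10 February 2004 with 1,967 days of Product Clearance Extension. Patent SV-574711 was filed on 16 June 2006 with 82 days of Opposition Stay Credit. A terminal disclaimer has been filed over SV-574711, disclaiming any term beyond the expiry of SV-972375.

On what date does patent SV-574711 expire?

2024-09-06

Natural term of SV-574711:
  Base: filing + 18 years → 16 June 2024.
  Opposition Stay Credit: +82 days → 6 September 2024.
Expiry of referenced patent SV-972375:
  Base: filing + 18 years → 10 February 2022.
  Product Clearance Extension: +1967 days → 1 July 2027.
Terminal disclaimer: SV-574711 expires on the earlier of 6 September 2024 and 1 July 2027.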